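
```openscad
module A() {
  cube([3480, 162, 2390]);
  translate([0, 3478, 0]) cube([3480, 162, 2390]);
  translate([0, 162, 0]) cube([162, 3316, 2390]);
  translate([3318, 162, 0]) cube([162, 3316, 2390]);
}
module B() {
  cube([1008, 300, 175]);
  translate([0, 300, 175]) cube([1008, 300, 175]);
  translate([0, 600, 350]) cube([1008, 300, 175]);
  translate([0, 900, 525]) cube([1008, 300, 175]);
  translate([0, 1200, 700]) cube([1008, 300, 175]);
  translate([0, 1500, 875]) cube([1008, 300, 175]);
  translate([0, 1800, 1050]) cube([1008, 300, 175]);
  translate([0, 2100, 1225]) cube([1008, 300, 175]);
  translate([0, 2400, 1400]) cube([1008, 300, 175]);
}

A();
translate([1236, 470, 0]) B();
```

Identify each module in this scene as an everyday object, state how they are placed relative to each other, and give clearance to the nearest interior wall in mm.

Clearances: x = 1074, y = 308; minimum 308 mm.

A is a house frame. B is a staircase. The staircase sits inside the house frame, centred. The clearance to the nearest interior wall is 308 mm.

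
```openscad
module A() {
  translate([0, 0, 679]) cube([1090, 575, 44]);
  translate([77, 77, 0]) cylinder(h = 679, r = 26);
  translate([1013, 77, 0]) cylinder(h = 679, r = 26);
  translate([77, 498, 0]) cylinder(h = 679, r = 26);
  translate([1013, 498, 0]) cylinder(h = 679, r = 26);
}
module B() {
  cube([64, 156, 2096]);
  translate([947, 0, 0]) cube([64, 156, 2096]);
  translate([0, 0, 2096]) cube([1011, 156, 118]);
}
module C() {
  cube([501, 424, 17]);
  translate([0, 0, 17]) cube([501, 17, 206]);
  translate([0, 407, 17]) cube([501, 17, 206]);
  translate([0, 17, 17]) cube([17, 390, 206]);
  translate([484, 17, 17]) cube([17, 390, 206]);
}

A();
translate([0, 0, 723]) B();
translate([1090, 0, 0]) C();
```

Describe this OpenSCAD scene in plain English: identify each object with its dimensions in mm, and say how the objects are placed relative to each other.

A is a rectangular dining table. The top is 1090×575×44 mm with its upper surface at z = 723 mm. It stands on four round legs of 52 mm diameter, each leg's bounding box inset 51 mm from the nearest pair of top edges, running from the floor to the underside of the top.

B is a door frame. The clear opening is 883 mm wide and 2096 mm high. Two 64 mm wide jambs, 156 mm deep, stand either side of the opening from the floor to the top of the opening. A 118 mm thick head sits across the top of both jambs, spanning the full outside width of the frame.

C is an open storage box with external size 501×424×223 mm and wall thickness 17 mm (the base is also 17 mm thick). The base covers the whole footprint; the four walls stand on the base, with the y-facing walls full-width and the x-facing walls fitting between their inner faces.

The door frame is on top of the table. The open box is against the table's +x side, with their −y faces flush.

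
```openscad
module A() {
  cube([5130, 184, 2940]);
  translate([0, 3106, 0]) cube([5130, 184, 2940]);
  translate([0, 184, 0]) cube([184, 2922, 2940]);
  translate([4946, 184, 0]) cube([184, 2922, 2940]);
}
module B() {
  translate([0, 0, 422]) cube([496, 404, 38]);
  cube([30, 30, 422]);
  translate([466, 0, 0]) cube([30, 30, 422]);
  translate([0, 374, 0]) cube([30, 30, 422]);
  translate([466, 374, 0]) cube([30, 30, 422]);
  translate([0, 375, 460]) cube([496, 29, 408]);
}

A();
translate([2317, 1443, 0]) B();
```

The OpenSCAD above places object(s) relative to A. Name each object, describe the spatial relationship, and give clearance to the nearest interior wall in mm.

Clearances: x = 2133, y = 1259; minimum 1259 mm.

A is a house frame. B is a chair. The chair sits inside the house frame, centred. The clearance to the nearest interior wall is 1259 mm.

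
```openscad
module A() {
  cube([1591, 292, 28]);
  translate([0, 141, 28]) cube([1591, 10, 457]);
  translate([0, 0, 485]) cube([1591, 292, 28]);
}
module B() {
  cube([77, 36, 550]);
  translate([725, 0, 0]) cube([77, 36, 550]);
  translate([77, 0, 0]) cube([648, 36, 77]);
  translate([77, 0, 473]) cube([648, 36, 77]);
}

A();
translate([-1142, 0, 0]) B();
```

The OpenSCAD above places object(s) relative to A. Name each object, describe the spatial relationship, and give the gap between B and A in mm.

The picture frame's nearest face is 340 mm from the I-beam's −x face.

A is an I-beam. B is a picture frame. The picture frame is on the floor beside the I-beam on its −x side. The gap between the picture frame and the I-beam is 340 mm.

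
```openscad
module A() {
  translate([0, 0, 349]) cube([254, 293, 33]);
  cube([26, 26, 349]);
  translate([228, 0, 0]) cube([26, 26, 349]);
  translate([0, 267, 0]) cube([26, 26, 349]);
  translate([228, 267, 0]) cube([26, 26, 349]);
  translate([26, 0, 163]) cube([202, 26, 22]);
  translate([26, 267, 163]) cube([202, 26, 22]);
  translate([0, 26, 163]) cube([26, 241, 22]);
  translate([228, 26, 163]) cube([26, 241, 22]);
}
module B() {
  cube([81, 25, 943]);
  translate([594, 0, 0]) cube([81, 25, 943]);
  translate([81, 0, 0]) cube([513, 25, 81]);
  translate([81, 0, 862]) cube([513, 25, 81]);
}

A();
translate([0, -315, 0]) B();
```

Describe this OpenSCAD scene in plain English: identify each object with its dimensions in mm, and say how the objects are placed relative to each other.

A is a four-legged stool. The seat is 254×293 mm, 33 mm thick, top at z = 382 mm. It stands on four square legs, each 26×26 mm in cross-section, from z = 0 to the seat underside, each flush with a corner of the seat. Four stretchers, 26 mm wide and 22 mm tall, connect adjacent legs with their undersides at z = 163 mm, each running between the inner faces of the legs it joins and aligned with the legs' outer faces on the other axis.

B is a rectangular picture frame lying in the x–z plane (depth along y). The opening is 513 mm wide (x) by 781 mm tall (z), surrounded by a border 81 mm wide on all four sides. The frame is 25 mm deep and is made of two full-height vertical stiles with two horizontal rails fitted between them.

The picture frame is on the floor beside the stool on its −y side.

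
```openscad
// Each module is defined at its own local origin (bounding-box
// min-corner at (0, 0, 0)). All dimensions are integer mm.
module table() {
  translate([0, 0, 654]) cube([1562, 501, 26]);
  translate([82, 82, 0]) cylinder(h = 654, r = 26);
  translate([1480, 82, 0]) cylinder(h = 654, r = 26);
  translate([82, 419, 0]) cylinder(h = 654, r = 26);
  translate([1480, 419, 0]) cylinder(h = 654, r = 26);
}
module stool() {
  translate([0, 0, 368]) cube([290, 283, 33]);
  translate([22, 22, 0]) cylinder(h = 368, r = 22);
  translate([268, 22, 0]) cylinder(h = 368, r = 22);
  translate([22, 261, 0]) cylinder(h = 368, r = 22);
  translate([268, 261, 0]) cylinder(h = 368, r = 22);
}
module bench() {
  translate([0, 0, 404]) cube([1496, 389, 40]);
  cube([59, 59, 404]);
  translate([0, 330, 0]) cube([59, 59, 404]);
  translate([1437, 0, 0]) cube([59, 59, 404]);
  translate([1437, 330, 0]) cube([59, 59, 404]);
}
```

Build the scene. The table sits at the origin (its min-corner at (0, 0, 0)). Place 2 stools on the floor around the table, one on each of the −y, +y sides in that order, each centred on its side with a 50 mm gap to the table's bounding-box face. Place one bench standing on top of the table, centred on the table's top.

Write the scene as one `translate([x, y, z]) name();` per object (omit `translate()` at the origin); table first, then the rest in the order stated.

table();
translate([636, -333, 0]) stool();
translate([636, 551, 0]) stool();
translate([33, 56, 680]) bench();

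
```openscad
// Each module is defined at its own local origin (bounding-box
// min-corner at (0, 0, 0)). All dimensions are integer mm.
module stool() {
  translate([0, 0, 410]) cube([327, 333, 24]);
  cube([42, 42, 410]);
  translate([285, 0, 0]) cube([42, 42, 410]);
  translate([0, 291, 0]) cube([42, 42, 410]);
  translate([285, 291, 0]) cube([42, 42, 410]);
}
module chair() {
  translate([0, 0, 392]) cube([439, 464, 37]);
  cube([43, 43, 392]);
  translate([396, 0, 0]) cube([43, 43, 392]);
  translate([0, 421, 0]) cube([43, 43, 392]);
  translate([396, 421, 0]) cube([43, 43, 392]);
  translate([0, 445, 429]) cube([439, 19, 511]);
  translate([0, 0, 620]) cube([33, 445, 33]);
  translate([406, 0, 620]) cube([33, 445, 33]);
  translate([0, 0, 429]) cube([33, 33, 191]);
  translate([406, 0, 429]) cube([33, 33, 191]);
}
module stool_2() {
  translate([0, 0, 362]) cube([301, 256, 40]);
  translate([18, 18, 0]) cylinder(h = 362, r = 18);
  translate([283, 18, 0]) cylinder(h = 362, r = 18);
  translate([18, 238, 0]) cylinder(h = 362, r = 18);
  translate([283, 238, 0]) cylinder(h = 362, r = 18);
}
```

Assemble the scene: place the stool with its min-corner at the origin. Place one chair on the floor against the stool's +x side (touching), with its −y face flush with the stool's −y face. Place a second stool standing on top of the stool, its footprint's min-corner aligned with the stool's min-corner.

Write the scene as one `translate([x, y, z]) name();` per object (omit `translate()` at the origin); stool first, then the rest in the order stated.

stool();
translate([327, 0, 0]) chair();
translate([0, 0, 434]) stool_2();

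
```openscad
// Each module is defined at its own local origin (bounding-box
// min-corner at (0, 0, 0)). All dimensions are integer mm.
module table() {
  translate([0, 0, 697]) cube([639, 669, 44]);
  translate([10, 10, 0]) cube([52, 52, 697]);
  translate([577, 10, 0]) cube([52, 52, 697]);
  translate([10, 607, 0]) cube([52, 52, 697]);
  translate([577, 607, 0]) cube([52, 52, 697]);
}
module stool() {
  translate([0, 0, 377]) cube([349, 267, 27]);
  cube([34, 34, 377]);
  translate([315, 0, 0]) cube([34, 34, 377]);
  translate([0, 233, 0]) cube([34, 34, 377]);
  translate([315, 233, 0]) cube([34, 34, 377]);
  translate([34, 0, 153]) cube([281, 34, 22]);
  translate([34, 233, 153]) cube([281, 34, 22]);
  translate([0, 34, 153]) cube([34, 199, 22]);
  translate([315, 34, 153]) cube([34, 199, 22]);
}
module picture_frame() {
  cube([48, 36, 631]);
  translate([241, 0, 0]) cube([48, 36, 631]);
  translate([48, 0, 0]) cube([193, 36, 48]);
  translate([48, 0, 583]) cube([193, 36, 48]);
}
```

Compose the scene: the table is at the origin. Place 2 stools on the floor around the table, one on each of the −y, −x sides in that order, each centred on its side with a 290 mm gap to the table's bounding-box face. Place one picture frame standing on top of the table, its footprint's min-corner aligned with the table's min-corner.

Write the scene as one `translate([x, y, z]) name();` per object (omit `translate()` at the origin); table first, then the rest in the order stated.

table();
translate([145, -557, 0]) stool();
translate([-639, 201, 0]) stool();
translate([0, 0, 741]) picture_frame();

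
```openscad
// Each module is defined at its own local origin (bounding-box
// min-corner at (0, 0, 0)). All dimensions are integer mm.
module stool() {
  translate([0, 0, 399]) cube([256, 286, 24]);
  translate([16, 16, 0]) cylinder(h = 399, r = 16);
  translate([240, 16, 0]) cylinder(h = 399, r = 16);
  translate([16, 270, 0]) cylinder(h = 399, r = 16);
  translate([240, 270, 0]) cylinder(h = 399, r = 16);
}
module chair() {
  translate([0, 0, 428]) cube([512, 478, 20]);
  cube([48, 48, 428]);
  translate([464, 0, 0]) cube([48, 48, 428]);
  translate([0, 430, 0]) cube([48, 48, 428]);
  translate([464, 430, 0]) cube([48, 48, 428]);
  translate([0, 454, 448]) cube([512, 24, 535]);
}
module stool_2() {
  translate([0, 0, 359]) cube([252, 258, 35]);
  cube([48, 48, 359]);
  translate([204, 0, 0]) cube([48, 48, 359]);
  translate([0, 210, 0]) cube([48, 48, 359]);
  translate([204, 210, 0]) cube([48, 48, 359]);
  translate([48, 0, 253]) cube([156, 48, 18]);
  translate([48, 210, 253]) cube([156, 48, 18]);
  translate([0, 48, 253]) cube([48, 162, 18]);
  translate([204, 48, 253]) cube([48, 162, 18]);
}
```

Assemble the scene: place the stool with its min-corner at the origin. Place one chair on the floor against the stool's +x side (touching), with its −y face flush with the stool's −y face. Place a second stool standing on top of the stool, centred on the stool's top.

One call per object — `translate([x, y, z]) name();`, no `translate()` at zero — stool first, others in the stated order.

stool();
translate([256, 0, 0]) chair();
translate([2, 14, 423]) stool_2();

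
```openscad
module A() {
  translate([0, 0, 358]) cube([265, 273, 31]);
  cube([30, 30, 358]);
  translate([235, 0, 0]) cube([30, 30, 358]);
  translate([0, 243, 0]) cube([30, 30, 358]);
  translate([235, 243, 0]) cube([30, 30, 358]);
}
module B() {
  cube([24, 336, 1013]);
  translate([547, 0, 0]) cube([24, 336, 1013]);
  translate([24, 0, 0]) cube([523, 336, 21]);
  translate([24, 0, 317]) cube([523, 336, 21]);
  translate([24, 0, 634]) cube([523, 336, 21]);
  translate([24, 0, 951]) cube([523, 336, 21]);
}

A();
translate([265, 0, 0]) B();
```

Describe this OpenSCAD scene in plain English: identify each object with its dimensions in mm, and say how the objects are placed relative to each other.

A is a simple wooden stool: a rectangular seat 265 mm (x) by 273 mm (y), 31 mm thick, top face at z = 389 mm, on four square legs, each 30×30 mm in cross-section. The legs rest on z = 0, each flush with a corner of the seat.

B is an open bookshelf. Two side panels, each 24 mm thick, 336 mm deep and 1013 mm tall, stand 571 mm apart (outside-to-outside). Between them sit 4 shelves, each 21 mm thick and 336 mm deep, spanning the full gap between the sides. The bottom shelf rests on the floor (its underside at z = 0) and the clear gap between one shelf's top and the next shelf's underside is 296 mm.

The bookshelf is against the stool's +x side, with their −y faces flush.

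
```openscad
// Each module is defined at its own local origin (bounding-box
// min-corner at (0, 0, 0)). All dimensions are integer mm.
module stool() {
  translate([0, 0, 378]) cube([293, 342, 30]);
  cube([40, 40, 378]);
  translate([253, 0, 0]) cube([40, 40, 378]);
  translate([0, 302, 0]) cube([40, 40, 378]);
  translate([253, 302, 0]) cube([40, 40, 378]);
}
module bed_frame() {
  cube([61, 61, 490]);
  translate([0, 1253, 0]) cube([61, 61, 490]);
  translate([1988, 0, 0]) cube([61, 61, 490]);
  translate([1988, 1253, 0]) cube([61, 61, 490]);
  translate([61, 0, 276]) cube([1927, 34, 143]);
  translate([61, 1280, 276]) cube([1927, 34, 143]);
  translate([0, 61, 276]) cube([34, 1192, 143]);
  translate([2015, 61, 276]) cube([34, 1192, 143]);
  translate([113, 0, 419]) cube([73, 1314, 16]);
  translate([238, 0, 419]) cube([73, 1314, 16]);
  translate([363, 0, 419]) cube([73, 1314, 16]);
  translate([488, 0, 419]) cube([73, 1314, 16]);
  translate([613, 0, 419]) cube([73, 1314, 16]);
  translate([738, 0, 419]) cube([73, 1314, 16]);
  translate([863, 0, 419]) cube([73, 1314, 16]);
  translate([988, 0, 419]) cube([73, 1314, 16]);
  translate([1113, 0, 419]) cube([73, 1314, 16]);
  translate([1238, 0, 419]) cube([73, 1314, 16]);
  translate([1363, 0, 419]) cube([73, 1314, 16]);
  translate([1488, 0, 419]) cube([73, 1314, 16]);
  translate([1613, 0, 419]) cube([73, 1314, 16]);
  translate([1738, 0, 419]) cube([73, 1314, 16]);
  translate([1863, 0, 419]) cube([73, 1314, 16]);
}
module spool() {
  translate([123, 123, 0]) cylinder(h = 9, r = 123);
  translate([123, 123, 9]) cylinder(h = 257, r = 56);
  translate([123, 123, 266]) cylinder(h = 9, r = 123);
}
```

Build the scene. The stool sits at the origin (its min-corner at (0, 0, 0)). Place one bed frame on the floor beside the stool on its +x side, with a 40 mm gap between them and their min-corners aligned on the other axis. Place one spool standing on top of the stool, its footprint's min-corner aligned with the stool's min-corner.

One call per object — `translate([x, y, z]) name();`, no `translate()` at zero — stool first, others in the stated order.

stool();
translate([333, 0, 0]) bed_frame();
translate([0, 0, 408]) spool();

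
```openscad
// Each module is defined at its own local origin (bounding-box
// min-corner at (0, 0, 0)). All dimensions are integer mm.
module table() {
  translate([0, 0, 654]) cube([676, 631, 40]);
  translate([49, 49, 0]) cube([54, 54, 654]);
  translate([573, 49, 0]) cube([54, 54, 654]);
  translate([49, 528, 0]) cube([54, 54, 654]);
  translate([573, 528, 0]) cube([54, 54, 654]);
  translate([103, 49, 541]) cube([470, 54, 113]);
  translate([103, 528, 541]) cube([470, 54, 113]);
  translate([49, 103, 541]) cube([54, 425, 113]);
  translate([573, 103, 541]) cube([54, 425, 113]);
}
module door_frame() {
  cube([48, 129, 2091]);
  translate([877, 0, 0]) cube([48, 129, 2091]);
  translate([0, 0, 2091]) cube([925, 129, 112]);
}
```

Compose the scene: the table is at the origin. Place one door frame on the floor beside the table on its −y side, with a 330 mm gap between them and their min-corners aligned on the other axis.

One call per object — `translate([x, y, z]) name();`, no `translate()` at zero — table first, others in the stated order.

table();
translate([0, -459, 0]) door_frame();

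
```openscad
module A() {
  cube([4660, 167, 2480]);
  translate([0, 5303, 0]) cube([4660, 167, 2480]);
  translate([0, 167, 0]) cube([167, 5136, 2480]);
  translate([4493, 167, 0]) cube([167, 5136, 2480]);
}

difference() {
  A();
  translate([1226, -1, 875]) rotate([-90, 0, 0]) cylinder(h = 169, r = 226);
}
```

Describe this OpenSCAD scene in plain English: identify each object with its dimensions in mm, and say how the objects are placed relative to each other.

A is a box-shaped house frame (walls only): outside footprint 4660×5470 mm, wall height 2480 mm, wall thickness 167 mm. The two y-facing walls run the full x-width; the two x-facing walls fit between the inner faces of the y-facing walls.

The house frame has a circular hole of radius 226 mm through its front wall, centred at (x = 1226, z = 875).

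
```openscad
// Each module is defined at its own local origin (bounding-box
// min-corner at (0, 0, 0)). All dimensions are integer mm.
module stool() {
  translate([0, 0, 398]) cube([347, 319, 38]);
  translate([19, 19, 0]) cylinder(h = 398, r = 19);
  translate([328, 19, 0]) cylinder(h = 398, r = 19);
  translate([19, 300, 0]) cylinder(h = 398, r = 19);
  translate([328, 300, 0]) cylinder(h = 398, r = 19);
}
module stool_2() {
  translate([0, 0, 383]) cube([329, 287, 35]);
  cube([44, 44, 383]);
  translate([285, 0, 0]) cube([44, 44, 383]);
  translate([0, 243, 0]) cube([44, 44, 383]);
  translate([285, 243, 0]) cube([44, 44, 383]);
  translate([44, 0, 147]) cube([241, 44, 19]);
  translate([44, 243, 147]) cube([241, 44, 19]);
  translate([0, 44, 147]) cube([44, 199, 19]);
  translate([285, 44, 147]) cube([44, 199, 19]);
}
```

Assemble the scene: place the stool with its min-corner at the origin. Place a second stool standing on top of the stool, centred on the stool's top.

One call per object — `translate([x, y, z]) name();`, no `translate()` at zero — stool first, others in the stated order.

stool();
translate([9, 16, 436]) stool_2();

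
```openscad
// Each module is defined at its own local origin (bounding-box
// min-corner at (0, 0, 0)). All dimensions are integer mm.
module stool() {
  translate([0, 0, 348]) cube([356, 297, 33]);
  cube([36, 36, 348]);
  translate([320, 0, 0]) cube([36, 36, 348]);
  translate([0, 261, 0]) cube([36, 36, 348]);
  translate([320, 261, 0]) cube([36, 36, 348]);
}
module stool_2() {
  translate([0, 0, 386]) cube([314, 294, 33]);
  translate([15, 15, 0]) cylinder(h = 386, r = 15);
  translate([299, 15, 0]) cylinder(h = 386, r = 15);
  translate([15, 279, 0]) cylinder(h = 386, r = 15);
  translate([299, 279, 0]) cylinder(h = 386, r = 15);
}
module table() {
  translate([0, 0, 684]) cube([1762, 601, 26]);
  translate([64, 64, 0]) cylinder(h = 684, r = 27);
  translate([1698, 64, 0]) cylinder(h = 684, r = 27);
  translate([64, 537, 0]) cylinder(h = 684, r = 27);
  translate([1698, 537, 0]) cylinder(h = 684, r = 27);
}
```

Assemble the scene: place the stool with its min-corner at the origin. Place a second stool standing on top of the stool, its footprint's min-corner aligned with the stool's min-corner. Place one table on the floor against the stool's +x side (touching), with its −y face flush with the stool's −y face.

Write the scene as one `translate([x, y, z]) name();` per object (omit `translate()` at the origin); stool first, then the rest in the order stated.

stool();
translate([0, 0, 381]) stool_2();
translate([356, 0, 0]) table();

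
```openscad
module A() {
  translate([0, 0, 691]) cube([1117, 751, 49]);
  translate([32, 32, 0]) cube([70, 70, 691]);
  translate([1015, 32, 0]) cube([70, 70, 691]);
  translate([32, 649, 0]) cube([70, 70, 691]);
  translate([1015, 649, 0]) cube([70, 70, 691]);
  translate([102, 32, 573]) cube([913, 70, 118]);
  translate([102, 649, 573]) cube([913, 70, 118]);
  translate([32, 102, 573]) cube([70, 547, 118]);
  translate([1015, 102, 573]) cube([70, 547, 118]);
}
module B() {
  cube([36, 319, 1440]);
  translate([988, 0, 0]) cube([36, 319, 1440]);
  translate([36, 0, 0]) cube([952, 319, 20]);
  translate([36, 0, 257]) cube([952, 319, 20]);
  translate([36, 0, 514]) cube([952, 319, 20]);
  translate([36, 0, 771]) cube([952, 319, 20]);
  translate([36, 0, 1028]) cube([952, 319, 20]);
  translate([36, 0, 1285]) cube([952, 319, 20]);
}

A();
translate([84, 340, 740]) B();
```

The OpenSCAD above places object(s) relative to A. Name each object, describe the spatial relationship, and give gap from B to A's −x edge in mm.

A is a table. B is a bookshelf. The bookshelf is on top of the table. The gap from the bookshelf to the table's −x edge is 84 mm.

The bookshelf's min-x is at 84; the table's min-x is 0; gap = 84 mm.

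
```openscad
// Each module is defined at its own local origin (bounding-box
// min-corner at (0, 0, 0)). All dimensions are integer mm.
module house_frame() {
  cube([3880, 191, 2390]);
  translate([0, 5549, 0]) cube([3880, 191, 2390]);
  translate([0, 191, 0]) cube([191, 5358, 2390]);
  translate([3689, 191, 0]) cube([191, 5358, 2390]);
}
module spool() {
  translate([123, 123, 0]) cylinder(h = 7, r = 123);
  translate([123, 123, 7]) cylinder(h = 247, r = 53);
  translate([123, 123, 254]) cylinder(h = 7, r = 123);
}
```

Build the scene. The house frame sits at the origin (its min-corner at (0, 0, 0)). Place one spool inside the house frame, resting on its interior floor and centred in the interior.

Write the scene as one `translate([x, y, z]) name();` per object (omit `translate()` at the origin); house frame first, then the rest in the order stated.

house_frame();
translate([1817, 2747, 0]) spool();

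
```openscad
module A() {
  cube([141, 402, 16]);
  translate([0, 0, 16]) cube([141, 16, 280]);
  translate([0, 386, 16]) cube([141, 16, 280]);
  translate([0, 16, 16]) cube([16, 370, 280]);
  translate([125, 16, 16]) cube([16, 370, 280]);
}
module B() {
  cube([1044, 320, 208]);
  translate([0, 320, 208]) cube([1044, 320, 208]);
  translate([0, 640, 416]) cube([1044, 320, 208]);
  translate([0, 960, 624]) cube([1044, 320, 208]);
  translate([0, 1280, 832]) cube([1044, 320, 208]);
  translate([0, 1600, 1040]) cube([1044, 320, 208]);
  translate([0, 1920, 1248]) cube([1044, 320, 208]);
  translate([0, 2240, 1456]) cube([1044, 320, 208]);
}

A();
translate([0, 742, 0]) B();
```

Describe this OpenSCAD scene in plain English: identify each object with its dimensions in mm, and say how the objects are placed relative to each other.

A is an open-topped rectangular box: outside dimensions 141×402×296 mm, with a uniform wall and base thickness of 16 mm. The base is a full 141×402 slab on the floor; four walls sit on top of the base. The front and back walls (the −y and +y sides) span the full width; the two side walls fit between them.

B is a run of 8 identical solid stair steps. Each tread is 1044×320 mm and each step block is 208 mm high. Step 1 rests on the floor; step k is offset from step 1 by (k−1)×320 mm in y and (k−1)×208 mm in z.

The staircase is on the floor beside the open box on its +y side.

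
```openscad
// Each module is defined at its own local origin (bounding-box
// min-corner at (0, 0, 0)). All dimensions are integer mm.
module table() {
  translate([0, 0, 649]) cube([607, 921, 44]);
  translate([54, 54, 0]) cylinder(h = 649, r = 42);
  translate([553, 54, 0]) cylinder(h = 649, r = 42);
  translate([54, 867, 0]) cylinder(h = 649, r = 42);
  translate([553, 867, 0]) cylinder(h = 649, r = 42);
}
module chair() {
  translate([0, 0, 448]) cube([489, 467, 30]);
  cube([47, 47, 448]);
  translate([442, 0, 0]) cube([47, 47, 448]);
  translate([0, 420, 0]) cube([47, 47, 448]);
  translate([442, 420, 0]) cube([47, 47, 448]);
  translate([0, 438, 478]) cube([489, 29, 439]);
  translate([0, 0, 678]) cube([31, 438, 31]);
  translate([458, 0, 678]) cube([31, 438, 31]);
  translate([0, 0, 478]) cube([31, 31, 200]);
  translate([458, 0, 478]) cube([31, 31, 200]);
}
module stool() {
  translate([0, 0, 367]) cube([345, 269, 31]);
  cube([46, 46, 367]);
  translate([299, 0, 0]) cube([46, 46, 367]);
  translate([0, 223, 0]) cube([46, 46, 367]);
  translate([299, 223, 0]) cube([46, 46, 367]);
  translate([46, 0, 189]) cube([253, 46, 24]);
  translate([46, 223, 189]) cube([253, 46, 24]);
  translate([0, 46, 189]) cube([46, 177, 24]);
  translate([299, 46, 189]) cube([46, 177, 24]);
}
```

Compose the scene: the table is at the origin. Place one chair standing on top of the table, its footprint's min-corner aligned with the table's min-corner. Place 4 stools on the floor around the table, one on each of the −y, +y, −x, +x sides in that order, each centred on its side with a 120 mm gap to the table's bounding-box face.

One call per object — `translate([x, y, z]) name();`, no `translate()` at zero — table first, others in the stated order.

table();
translate([0, 0, 693]) chair();
translate([131, -389, 0]) stool();
translate([131, 1041, 0]) stool();
translate([-465, 326, 0]) stool();
translate([727, 326, 0]) stool();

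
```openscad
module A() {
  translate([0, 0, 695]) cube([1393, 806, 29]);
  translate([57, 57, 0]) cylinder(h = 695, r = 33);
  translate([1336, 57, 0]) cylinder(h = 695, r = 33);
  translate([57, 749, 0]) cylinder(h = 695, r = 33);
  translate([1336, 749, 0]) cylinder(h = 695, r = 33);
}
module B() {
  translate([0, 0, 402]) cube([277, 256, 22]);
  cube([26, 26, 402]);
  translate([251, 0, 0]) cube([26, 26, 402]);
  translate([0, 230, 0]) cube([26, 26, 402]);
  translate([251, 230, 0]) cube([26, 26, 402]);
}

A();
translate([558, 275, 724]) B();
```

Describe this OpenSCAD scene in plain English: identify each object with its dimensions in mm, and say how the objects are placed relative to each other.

A is a rectangular dining table. The top is 1393×806×29 mm with its upper surface at z = 724 mm. It stands on four round legs of 66 mm diameter, each leg's bounding box inset 24 mm from the nearest pair of top edges, running from the floor to the underside of the top.

B is a four-legged stool. The seat is 277×256 mm, 22 mm thick, top at z = 424 mm. It stands on four square legs, each 26×26 mm in cross-section, from z = 0 to the seat underside, each flush with a corner of the seat.

The stool is on top of the table, centred.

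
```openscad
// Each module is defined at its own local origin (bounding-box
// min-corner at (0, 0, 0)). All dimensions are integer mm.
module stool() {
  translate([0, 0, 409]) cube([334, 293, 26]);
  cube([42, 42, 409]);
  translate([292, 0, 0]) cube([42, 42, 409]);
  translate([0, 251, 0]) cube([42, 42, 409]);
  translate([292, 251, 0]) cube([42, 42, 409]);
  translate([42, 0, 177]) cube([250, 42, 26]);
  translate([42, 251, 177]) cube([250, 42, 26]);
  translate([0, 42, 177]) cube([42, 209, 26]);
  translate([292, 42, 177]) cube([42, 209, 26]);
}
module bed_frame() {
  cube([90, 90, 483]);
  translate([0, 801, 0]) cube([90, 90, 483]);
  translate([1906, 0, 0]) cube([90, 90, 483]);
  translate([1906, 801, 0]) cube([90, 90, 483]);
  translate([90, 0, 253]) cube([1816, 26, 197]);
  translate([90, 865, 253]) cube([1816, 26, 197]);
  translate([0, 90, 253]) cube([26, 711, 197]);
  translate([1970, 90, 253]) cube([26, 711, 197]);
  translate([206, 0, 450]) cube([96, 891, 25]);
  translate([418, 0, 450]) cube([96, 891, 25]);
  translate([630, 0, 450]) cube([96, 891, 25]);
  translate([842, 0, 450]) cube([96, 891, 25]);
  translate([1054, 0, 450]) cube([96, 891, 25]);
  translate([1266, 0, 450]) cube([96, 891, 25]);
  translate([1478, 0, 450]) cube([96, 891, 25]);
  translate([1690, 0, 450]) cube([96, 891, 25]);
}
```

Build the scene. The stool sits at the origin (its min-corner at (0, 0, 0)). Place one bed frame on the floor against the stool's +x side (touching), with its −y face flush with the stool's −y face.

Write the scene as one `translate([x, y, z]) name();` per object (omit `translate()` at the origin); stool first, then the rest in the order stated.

stool();
translate([334, 0, 0]) bed_frame();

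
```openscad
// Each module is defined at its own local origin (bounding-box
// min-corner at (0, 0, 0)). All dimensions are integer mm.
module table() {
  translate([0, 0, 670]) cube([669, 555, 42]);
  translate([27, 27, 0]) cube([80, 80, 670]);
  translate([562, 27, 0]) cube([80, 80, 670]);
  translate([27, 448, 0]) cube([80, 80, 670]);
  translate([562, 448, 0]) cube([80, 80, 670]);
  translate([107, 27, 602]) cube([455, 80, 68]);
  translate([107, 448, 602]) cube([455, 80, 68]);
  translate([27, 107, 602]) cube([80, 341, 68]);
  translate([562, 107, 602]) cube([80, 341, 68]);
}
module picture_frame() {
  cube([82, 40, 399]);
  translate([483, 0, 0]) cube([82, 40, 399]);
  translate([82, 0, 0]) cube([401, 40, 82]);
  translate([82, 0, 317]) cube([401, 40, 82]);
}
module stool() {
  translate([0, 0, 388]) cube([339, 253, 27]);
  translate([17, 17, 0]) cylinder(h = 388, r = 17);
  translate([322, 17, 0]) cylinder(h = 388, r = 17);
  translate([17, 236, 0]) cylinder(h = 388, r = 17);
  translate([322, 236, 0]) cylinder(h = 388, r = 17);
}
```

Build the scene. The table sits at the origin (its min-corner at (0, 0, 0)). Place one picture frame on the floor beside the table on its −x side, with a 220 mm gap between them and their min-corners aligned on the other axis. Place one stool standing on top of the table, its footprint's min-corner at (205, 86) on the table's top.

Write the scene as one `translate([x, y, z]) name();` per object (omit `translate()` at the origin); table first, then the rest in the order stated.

table();
translate([-785, 0, 0]) picture_frame();
translate([205, 86, 712]) stool();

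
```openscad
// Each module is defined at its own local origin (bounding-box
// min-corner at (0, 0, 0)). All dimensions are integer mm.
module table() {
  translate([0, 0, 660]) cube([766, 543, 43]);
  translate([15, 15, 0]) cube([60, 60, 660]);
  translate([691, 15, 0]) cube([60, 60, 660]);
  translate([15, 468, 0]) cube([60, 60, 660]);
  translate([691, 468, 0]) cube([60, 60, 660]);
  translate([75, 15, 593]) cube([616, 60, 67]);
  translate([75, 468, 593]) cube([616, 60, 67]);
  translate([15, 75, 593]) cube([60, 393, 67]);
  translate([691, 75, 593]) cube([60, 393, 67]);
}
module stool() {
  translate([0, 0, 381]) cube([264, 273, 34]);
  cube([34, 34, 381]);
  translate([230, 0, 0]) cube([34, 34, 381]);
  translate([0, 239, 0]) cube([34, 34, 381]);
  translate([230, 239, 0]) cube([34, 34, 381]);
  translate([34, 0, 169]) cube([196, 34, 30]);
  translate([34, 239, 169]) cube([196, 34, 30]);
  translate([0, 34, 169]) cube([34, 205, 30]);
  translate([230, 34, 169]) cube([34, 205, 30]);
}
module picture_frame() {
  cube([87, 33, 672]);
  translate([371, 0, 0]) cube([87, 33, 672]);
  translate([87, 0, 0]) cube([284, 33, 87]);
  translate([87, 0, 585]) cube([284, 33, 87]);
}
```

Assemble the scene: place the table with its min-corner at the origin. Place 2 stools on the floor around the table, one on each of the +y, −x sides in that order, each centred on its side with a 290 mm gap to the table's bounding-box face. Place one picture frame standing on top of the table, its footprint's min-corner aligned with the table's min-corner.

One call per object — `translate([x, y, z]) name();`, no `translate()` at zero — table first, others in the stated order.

table();
translate([251, 833, 0]) stool();
translate([-554, 135, 0]) stool();
translate([0, 0, 703]) picture_frame();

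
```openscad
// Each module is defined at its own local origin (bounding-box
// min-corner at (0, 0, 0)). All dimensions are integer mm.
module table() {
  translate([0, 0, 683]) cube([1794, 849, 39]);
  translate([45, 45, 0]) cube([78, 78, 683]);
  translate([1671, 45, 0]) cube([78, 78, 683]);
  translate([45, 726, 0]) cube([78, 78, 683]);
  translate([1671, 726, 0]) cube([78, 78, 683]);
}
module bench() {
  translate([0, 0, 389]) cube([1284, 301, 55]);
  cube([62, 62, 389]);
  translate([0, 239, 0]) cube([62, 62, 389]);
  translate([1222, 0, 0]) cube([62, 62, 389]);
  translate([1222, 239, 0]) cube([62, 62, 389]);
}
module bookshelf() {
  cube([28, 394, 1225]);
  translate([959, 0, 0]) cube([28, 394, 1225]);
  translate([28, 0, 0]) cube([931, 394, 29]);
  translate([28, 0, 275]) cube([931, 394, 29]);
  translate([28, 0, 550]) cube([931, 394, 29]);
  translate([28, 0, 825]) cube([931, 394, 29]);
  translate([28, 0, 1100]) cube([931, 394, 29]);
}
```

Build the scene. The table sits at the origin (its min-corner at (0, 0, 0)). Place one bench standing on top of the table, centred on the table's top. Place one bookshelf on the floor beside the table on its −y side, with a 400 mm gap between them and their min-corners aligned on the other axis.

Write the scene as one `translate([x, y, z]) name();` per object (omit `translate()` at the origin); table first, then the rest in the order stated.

table();
translate([255, 274, 722]) bench();
translate([0, -794, 0]) bookshelf();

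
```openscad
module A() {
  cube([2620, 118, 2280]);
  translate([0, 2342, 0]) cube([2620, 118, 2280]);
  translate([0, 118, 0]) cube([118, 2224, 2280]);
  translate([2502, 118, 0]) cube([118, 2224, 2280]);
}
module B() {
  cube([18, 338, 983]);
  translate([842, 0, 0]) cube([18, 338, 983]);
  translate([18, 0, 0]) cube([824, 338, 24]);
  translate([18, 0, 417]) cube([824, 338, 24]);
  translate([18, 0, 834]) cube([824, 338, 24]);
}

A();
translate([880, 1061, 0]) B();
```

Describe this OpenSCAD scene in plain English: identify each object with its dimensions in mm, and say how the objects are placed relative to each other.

A is the wall frame of a small rectangular building: four walls, each 2280 mm tall and 118 mm thick, enclosing a footprint 2620 mm (x) by 2460 mm (y) outside-to-outside, with no floor or roof. The front and back walls (the −y and +y sides) span the full width; the two side walls fit between them.

B is a bookshelf 860 mm wide overall, 338 mm deep and 983 mm tall. The two sides are 18 mm thick vertical panels. 3 horizontal shelves of 24 mm thickness span between the inner faces of the sides; the lowest shelf sits on the floor and shelves are stacked with a clear vertical gap of 393 mm between each pair.

The bookshelf sits inside the house frame, centred.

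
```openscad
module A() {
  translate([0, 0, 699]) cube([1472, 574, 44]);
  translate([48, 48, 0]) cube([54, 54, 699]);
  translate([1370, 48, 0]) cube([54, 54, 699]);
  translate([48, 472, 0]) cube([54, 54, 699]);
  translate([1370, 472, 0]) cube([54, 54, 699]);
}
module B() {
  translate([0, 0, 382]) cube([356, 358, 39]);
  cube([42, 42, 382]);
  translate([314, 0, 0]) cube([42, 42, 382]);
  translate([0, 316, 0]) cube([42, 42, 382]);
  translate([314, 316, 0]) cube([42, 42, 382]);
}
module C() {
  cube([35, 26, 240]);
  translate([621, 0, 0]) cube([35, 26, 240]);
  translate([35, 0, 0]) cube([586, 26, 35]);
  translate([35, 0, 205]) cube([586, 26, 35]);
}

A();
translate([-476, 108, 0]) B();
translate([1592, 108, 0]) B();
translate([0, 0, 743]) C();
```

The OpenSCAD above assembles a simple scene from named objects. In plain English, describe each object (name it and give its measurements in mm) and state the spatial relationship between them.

A is a table: top 1472 mm (x) × 574 mm (y), 44 mm thick, upper face at z = 743 mm, on four 54×54 mm square legs, each inset 48 mm from the nearest pair of top edges, running from z = 0 to the bottom of the top.

B is a simple wooden stool: a rectangular seat 356 mm (x) by 358 mm (y), 39 mm thick, top face at z = 421 mm, on four square legs, each 42×42 mm in cross-section. The legs rest on z = 0, each flush with a corner of the seat.

C is a picture frame with a 586×170 mm rectangular opening (x by z) and a uniform 35 mm border on every side. Frame depth is 26 mm along y. It is built from two vertical stiles running the full outside height and two horizontal rails spanning the gap between the stiles.

Two stools sit around the table at the −x, +x sides. The picture frame is on top of the table.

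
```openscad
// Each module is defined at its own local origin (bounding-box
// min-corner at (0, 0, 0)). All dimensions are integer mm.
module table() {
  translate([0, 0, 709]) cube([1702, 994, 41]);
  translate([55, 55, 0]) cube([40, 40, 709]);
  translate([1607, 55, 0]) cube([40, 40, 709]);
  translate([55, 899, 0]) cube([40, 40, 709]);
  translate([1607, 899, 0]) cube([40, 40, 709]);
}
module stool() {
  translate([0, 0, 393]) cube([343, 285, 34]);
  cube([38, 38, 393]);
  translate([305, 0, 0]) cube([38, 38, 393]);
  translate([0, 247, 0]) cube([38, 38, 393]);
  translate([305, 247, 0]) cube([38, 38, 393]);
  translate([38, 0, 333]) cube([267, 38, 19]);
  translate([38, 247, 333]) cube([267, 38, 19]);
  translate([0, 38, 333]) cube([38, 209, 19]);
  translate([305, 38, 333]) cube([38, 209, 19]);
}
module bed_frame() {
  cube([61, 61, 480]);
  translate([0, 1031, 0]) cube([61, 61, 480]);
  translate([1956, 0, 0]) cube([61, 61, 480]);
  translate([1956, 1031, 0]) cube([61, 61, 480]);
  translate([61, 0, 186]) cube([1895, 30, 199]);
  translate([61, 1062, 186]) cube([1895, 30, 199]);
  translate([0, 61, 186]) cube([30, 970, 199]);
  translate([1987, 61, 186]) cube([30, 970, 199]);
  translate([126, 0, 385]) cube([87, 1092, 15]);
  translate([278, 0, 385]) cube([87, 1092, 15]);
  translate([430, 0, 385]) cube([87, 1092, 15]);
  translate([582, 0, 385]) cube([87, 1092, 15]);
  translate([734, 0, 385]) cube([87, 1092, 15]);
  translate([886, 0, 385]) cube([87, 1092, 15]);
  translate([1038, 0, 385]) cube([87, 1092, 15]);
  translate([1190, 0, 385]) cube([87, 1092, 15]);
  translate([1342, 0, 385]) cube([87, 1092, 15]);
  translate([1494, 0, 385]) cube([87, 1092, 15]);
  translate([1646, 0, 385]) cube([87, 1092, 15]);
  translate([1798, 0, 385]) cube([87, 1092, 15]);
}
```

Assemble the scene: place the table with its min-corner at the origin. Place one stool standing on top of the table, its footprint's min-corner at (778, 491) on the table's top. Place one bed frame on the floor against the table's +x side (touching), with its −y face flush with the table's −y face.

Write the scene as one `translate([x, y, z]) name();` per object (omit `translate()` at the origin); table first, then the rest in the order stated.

table();
translate([778, 491, 750]) stool();
translate([1702, 0, 0]) bed_frame();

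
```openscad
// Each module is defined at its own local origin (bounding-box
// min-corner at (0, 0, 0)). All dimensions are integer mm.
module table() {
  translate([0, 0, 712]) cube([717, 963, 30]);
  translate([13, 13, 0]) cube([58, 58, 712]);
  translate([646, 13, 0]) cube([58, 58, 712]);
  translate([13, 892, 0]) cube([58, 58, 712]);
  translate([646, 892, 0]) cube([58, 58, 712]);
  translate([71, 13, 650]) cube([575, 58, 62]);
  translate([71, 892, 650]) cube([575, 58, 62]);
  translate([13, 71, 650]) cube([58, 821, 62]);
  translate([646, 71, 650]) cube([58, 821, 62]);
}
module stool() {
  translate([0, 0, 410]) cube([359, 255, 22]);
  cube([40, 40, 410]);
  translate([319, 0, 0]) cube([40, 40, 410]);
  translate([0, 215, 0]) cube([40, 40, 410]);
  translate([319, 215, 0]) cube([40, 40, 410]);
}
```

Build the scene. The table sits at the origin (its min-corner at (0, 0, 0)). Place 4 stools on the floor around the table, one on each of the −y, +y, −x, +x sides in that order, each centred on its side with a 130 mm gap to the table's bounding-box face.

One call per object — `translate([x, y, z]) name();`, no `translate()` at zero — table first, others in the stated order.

table();
translate([179, -385, 0]) stool();
translate([179, 1093, 0]) stool();
translate([-489, 354, 0]) stool();
translate([847, 354, 0]) stool();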